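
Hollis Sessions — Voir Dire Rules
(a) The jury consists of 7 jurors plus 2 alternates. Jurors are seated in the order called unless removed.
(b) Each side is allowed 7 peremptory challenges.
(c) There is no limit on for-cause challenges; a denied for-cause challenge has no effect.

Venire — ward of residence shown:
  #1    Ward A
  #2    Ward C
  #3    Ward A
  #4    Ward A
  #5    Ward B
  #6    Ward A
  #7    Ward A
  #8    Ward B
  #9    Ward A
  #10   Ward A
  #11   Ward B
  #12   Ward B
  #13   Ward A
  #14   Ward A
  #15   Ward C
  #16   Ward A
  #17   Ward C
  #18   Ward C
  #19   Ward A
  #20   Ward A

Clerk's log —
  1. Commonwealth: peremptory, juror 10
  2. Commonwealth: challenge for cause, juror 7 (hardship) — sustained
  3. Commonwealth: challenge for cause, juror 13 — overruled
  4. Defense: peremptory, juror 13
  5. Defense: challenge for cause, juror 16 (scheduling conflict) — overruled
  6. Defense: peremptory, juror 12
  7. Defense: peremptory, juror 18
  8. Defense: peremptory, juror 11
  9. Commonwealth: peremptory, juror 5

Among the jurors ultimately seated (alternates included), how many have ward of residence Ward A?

6

Removed: #5, #7, #10, #11, #12, #13, #18.
Seated (9 incl. alternates): #1, #2, #3, #4, #6, #8, #9, #14, #15.
Of those, in Ward A: #1, #3, #4, #6, #9, #14 → 6.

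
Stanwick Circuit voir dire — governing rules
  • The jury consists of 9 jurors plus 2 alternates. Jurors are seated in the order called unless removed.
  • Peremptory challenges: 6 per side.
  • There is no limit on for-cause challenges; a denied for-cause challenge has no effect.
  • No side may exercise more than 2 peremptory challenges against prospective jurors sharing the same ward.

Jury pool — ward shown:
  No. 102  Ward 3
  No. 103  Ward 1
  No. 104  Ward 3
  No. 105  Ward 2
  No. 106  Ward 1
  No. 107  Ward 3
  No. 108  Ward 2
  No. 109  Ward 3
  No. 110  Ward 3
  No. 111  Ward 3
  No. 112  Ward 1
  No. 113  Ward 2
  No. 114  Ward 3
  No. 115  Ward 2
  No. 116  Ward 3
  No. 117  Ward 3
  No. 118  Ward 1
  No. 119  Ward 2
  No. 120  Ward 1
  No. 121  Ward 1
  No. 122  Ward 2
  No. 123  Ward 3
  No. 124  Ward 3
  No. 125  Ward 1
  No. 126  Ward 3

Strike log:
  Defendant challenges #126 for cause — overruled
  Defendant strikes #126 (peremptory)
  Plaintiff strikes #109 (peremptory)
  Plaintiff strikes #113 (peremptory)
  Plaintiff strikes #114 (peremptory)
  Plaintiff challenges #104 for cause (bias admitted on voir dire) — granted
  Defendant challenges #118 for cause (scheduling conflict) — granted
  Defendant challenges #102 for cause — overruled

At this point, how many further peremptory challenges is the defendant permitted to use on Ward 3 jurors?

1

Defendant peremptories so far: #126 — 1 of 6 used, 5 left overall.
Against Ward 3: #126 — 1 used; per-ward cap 2 leaves 1.
Binding limit: min(5, 1) = 1.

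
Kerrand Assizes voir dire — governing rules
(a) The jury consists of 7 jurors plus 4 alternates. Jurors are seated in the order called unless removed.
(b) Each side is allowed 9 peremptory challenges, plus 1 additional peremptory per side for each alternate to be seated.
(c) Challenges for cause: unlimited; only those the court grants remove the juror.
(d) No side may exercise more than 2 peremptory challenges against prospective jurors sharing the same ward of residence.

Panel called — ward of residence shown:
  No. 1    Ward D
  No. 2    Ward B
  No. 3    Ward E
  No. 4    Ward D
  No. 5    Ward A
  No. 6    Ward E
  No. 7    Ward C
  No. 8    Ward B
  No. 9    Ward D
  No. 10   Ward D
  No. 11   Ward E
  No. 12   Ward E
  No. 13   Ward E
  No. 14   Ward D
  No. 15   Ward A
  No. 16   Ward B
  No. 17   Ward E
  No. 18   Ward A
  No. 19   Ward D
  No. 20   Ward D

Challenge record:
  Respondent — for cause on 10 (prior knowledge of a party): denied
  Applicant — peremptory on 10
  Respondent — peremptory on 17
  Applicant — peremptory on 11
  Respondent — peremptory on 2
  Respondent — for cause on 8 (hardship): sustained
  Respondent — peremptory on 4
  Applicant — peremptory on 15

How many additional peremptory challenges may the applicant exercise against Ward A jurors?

1

Applicant peremptories so far: #10, #11, #15 — 3 of 13 used, 10 left overall.
Against Ward A: #15 — 1 used; per-ward cap 2 leaves 1.
Binding limit: min(10, 1) = 1.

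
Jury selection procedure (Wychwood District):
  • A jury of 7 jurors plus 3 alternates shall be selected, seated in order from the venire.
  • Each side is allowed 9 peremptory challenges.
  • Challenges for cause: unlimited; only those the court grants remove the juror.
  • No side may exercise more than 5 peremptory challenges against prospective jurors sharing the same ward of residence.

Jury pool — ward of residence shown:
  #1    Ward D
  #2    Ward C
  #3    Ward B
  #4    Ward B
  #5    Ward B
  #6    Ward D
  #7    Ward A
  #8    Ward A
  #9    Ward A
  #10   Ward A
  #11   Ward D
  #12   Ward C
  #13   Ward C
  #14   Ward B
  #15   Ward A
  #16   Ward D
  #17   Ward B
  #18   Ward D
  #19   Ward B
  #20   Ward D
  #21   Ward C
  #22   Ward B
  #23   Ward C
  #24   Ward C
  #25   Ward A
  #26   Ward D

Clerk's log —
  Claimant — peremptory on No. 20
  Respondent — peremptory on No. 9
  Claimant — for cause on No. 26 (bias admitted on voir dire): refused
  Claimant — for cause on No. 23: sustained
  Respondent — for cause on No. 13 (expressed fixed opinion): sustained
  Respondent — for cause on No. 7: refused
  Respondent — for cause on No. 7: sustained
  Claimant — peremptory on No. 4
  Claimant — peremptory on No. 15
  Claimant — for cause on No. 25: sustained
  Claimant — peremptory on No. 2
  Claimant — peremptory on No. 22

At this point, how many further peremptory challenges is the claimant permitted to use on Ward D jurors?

4

Claimant peremptories so far: #20, #4, #15, #2, #22 — 5 of 9 used, 4 left overall.
Against Ward D: #20 — 1 used; per-ward cap 5 leaves 4.
Binding limit: min(4, 4) = 4.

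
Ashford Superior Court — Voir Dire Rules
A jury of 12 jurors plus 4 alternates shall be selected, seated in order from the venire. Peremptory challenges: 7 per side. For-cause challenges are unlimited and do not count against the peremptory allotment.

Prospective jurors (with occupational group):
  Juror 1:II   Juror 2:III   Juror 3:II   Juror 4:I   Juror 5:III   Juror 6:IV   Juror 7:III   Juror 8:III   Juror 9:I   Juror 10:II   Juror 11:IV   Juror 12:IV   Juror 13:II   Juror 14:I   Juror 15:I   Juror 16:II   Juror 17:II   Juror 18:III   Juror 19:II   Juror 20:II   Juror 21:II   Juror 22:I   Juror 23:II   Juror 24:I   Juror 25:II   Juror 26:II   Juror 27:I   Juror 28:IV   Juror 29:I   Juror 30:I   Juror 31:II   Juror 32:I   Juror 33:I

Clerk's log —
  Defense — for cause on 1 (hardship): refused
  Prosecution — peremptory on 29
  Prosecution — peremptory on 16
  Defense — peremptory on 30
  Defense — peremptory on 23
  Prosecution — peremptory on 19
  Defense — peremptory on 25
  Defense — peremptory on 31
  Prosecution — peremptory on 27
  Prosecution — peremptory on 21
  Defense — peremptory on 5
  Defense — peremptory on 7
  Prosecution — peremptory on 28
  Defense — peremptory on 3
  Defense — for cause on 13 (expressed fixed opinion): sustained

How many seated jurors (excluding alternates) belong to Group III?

Removed: #3, #5, #7, #13, #16, #19, #21, #23, #25, #27, #28, #29, #30, #31.
Seated jurors 1–12: #1, #2, #4, #6, #8, #9, #10, #11, #12, #14, #15, #17 (alternates #18, #20, #22, #24 not counted).
Of those, in Group III: #2, #8 → 2.

2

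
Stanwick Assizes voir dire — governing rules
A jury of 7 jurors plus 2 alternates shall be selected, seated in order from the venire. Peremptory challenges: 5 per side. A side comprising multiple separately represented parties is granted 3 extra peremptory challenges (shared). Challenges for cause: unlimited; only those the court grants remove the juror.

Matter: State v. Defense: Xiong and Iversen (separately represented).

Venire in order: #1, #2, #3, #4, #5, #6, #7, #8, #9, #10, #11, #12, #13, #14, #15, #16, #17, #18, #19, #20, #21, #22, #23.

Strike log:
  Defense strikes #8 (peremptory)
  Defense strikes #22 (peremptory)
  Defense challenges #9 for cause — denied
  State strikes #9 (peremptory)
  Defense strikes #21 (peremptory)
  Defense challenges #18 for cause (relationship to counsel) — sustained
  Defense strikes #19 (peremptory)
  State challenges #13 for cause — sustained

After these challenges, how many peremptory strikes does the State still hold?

State allotment: 5.
State peremptories used: #9 — 1 (the for-cause on #13 doesn't count).
Remaining: 5 − 1 = 4.

4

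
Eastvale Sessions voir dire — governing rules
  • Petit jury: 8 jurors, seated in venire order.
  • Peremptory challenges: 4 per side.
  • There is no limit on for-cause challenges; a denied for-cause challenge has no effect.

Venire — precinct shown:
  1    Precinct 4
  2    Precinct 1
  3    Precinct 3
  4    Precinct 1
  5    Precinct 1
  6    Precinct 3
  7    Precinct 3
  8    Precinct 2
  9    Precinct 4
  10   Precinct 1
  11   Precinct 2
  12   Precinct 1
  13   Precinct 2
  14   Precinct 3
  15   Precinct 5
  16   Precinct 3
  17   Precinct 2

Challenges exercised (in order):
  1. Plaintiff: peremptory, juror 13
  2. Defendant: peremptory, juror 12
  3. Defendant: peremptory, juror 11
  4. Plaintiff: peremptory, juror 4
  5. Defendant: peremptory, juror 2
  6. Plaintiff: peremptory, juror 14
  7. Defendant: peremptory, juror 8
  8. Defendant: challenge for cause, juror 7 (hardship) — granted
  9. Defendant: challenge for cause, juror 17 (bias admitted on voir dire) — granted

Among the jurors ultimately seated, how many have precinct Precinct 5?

Removed: #2, #4, #7, #8, #11, #12, #13, #14, #17.
Seated jurors 1–8: #1, #3, #5, #6, #9, #10, #15, #16.
Of those, in Precinct 5: #15 → 1.

1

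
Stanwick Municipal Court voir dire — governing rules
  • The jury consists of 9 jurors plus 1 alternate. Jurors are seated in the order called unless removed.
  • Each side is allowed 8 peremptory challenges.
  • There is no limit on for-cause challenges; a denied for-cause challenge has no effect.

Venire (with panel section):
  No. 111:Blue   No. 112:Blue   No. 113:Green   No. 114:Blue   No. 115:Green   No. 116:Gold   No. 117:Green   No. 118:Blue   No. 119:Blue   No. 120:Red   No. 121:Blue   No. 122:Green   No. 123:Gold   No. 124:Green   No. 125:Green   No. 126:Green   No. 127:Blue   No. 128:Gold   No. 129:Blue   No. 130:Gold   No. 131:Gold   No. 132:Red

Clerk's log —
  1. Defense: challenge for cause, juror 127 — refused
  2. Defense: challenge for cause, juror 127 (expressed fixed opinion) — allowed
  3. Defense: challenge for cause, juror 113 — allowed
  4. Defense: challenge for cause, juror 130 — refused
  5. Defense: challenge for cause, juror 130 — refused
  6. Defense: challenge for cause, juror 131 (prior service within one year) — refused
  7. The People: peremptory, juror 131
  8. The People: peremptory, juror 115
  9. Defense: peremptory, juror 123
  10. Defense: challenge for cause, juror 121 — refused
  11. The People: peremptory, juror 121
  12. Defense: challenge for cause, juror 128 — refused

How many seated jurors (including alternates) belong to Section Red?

1

Removed: #113, #115, #121, #123, #127, #131.
Seated (10 incl. alternates): #111, #112, #114, #116, #117, #118, #119, #120, #122, #124.
Of those, in Section Red: #120 → 1.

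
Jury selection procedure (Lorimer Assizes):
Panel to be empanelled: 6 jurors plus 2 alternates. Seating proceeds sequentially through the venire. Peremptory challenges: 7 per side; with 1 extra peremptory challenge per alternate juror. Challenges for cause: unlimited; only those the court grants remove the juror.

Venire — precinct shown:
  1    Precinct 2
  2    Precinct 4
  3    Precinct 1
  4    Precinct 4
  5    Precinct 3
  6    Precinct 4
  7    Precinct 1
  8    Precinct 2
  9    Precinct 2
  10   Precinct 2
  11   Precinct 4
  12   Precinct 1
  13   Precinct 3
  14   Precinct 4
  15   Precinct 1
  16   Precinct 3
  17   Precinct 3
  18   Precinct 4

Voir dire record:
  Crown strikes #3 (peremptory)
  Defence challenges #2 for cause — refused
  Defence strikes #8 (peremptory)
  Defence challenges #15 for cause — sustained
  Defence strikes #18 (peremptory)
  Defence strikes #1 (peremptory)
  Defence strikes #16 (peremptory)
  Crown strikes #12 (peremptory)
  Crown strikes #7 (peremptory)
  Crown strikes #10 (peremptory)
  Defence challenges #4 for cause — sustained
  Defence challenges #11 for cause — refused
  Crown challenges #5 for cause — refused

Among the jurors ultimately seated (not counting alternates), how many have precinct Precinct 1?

0

Removed: #1, #3, #4, #7, #8, #10, #12, #15, #16, #18.
Seated jurors 1–6: #2, #5, #6, #9, #11, #13 (alternates #14, #17 not counted).
None of those are in Precinct 1 → 0.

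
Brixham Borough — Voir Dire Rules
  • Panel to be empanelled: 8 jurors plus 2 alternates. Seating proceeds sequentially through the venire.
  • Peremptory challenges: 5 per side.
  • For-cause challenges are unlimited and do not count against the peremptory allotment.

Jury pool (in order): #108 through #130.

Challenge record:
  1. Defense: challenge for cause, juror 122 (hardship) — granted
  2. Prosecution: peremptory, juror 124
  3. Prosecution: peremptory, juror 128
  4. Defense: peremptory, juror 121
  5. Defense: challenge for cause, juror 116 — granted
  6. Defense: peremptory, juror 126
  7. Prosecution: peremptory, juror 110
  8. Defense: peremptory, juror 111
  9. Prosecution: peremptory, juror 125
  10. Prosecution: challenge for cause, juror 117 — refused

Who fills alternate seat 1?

Removed: #110, #111, #116, #121, #122, #124, #125, #126, #128. (#117 stays — for-cause denied.)
Filling seats in venire order through position 9: #108, #109, #112, #113, #114, #115, #117, #118, #119.
So alternate 1 is #119.

119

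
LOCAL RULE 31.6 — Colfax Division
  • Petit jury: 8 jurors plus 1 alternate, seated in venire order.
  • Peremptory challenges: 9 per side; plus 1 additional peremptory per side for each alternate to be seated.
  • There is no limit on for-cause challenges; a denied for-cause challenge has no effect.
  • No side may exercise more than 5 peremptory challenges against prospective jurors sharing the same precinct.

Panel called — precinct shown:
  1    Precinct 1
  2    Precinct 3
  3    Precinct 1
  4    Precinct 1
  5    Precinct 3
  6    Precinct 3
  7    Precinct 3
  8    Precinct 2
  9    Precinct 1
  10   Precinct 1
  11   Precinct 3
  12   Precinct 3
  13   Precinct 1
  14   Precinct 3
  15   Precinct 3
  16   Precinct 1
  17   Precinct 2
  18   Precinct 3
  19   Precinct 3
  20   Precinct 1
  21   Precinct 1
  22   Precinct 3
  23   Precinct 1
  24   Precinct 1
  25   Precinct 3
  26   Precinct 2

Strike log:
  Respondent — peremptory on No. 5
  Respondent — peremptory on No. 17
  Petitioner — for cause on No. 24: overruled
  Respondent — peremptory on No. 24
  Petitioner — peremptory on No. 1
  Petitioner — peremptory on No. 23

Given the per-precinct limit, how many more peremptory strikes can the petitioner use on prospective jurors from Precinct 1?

Petitioner peremptories so far: #1, #23 — 2 of 10 used, 8 left overall.
Against Precinct 1: #1, #23 — 2 used; per-precinct cap 5 leaves 3.
Binding limit: min(8, 3) = 3.

3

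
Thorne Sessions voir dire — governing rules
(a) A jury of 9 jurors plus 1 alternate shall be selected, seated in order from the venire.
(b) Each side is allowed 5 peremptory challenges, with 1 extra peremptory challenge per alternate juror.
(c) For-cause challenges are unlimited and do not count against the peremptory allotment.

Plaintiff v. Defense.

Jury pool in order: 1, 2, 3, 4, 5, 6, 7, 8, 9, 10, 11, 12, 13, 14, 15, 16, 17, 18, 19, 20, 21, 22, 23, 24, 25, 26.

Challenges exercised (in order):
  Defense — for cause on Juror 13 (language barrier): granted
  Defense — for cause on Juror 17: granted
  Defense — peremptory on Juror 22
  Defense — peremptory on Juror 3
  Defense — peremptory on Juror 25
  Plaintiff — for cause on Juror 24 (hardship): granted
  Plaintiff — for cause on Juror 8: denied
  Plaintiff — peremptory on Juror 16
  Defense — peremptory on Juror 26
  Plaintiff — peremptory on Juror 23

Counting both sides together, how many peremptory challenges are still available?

Plaintiff allotment: 5 base + 1 × 1 alternate = 6. Defense allotment: 5 base + 1 × 1 alternate = 6.
Plaintiff peremptories used: #16, #23 — 2 (for-cause on #24, #8 don't count).
Defense peremptories used: #22, #3, #25, #26 — 4 (for-cause on #13, #17 don't count).
Remaining: (6 − 2) + (6 − 4) = 6.

6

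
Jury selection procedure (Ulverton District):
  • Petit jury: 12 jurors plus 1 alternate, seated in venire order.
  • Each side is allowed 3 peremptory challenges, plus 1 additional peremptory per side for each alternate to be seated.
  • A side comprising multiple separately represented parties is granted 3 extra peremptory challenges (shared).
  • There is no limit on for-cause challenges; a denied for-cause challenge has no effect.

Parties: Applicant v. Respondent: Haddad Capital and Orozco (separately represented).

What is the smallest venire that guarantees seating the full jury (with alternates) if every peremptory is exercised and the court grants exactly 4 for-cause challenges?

Seats to fill: 12 + 1 alternates = 13.
Peremptories — Applicant: 3 + 1×1 = 4; Respondent: 3 + 1×1 + 3 = 7; total 11.
For-cause removals: 4.
Minimum venire: 13 + 11 + 4 = 28.

28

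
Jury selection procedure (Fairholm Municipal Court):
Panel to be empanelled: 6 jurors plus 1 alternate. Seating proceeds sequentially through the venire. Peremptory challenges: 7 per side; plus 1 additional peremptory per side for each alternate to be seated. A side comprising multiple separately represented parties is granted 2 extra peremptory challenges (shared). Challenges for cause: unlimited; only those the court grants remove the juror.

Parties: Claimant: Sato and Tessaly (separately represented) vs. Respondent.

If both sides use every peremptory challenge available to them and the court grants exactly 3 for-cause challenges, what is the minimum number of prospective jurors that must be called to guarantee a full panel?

28

Seats to fill: 6 + 1 alternates = 7.
Peremptories — Claimant: 7 + 1×1 + 2 = 10; Respondent: 7 + 1×1 = 8; total 18.
For-cause removals: 3.
Minimum venire: 7 + 18 + 3 = 28.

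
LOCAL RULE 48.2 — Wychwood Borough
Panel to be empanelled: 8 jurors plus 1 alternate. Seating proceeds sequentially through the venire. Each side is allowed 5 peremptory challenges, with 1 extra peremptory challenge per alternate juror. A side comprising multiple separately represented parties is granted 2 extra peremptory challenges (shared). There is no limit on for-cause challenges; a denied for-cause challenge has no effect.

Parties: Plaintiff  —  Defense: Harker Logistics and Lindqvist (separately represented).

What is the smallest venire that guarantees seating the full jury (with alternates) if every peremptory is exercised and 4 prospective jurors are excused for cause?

Seats to fill: 8 + 1 alternates = 9.
Peremptories — Plaintiff: 5 + 1×1 = 6; Defense: 5 + 1×1 + 2 = 8; total 14.
For-cause removals: 4.
Minimum venire: 9 + 14 + 4 = 27.

27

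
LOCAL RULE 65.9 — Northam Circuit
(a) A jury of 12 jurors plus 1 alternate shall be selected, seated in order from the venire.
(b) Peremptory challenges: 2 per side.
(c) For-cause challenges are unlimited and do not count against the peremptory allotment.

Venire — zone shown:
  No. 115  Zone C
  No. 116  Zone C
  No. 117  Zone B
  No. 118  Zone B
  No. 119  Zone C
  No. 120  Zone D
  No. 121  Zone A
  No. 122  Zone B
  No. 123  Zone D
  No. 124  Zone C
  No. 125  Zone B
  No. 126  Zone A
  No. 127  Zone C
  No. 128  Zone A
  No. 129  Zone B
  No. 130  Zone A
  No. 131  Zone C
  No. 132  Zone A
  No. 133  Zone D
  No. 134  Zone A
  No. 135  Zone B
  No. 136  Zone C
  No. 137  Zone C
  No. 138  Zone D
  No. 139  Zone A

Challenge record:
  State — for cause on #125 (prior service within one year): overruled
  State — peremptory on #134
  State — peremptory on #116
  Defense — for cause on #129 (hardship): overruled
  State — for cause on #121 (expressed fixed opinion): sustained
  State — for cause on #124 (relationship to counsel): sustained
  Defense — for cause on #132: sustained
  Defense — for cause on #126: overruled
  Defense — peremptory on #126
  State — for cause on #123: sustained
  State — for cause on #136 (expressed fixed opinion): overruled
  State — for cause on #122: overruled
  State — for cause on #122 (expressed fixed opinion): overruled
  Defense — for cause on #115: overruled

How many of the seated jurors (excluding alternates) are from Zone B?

Removed: #116, #121, #123, #124, #126, #132, #134.
Seated jurors 1–12: #115, #117, #118, #119, #120, #122, #125, #127, #128, #129, #130, #131 (alternates #133 not counted).
Of those, in Zone B: #117, #118, #122, #125, #129 → 5.

5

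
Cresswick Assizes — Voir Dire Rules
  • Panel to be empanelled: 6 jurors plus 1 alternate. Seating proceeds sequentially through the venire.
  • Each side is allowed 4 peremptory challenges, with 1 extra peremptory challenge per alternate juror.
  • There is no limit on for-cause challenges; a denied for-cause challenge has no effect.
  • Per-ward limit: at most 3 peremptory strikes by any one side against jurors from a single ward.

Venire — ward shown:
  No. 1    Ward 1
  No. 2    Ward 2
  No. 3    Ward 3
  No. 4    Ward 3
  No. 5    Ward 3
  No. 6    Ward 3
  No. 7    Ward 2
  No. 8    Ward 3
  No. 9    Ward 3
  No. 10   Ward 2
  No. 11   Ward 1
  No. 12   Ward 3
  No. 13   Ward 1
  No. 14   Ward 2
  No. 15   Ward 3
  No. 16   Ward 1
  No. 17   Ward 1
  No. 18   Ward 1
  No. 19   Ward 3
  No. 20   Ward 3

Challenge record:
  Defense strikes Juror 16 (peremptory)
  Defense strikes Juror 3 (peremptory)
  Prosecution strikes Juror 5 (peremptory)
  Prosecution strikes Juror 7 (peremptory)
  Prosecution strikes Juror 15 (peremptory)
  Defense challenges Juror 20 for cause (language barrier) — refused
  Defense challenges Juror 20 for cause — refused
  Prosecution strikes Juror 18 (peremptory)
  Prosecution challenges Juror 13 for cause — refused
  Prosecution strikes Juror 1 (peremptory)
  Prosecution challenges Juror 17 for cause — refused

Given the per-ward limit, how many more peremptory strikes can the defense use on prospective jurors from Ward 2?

3

Defense peremptories so far: #16, #3 — 2 of 5 used, 3 left overall.
Against Ward 2: none yet — per-ward cap 3 leaves 3.
Binding limit: min(3, 3) = 3.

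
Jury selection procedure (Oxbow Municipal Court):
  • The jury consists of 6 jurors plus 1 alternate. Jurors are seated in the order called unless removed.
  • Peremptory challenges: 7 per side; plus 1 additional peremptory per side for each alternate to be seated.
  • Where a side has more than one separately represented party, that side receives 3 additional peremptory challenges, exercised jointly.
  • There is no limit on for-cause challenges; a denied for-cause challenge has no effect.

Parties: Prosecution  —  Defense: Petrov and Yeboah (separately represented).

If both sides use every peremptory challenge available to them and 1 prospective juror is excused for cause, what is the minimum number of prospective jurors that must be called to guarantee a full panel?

27

Seats to fill: 6 + 1 alternates = 7.
Peremptories — Prosecution: 7 + 1×1 = 8; Defense: 7 + 1×1 + 3 = 11; total 19.
For-cause removals: 1.
Minimum venire: 7 + 19 + 1 = 27.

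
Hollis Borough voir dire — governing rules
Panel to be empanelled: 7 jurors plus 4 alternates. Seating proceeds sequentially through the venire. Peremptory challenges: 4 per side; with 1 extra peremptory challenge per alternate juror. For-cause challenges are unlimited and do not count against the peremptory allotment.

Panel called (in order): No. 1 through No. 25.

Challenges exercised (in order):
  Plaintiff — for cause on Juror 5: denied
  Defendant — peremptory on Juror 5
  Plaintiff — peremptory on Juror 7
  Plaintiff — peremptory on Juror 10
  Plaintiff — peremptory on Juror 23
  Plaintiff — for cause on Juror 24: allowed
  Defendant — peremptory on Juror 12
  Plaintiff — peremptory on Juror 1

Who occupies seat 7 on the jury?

Removed: #1, #5, #7, #10, #12, #23, #24.
Filling seats in venire order through position 7: #2, #3, #4, #6, #8, #9, #11.
So seat 7 is #11.

11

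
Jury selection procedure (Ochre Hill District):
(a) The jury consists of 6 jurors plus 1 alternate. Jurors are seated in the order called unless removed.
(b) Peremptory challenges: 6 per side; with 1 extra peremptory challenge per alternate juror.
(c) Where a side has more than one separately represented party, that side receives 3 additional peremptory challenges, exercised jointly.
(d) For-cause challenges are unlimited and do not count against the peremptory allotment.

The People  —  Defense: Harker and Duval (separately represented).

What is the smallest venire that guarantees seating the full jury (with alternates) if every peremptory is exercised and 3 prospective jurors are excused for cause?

Seats to fill: 6 + 1 alternates = 7.
Peremptories — The People: 6 + 1×1 = 7; Defense: 6 + 1×1 + 3 = 10; total 17.
For-cause removals: 3.
Minimum venire: 7 + 17 + 3 = 27.

27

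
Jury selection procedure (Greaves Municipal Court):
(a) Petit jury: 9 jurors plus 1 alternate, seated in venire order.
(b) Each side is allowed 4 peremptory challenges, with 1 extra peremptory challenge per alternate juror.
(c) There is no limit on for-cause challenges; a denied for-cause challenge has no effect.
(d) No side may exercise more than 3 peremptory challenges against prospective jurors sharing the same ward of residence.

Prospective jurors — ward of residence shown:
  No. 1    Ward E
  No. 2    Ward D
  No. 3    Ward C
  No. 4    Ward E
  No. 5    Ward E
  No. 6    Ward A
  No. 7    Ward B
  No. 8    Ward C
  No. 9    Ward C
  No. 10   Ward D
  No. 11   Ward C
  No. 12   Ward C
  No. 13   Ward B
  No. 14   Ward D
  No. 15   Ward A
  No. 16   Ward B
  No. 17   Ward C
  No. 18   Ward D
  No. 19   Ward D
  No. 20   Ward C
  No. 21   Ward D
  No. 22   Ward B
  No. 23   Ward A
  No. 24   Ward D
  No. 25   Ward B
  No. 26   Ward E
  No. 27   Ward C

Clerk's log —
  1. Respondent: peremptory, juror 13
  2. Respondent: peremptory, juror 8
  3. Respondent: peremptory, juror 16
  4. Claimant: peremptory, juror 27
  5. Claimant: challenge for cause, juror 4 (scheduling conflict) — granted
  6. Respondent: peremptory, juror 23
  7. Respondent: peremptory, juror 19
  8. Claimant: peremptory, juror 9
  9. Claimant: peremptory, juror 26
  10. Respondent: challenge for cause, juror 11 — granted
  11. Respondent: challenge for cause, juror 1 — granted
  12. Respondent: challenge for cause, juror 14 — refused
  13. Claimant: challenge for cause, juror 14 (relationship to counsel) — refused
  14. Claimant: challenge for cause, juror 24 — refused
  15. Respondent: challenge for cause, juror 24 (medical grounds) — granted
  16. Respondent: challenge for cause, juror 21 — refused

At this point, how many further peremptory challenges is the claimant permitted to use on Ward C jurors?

Claimant peremptories so far: #27, #9, #26 — 3 of 5 used, 2 left overall.
Against Ward C: #27, #9 — 2 used; per-ward cap 3 leaves 1.
Binding limit: min(2, 1) = 1.

1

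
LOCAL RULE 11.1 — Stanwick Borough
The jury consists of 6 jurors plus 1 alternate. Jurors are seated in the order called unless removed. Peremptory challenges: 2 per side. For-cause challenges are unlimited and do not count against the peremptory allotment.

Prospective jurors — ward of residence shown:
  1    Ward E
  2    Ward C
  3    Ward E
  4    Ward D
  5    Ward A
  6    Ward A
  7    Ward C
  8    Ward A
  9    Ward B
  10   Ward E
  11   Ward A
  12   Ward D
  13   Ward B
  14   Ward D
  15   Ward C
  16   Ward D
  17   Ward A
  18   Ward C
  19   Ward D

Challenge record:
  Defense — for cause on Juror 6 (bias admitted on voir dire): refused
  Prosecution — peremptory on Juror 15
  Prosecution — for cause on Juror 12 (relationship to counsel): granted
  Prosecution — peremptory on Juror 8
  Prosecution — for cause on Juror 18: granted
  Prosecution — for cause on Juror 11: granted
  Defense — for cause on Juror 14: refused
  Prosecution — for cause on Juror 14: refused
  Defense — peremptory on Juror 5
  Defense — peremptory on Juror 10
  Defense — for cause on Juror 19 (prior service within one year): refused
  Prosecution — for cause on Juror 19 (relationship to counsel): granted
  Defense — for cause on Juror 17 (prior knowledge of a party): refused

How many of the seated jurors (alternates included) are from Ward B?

Removed: #5, #8, #10, #11, #12, #15, #18, #19.
Seated (7 incl. alternates): #1, #2, #3, #4, #6, #7, #9.
Of those, in Ward B: #9 → 1.

1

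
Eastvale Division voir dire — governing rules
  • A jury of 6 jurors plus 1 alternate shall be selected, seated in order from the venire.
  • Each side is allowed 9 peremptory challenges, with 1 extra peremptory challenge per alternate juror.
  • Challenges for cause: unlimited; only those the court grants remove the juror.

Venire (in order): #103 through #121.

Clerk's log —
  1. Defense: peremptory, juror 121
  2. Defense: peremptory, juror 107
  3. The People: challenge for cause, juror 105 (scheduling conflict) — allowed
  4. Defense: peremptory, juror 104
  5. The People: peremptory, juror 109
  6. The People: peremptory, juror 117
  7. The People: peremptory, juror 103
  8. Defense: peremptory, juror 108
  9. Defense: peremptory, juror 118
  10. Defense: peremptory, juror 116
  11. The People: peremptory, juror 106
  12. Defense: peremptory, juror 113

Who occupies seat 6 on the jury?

Removed: #103, #104, #105, #106, #107, #108, #109, #113, #116, #117, #118, #121.
Filling seats in venire order through position 6: #110, #111, #112, #114, #115, #119.
So seat 6 is #119.

119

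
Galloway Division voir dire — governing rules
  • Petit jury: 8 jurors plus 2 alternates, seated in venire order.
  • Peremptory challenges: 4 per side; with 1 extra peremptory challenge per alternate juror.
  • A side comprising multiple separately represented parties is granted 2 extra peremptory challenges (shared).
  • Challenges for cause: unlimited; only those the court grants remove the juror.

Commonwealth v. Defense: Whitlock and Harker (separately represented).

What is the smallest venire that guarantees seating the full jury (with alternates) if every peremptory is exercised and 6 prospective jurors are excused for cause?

Seats to fill: 8 + 2 alternates = 10.
Peremptories — Commonwealth: 4 + 1×2 = 6; Defense: 4 + 1×2 + 2 = 8; total 14.
For-cause removals: 6.
Minimum venire: 10 + 14 + 6 = 30.

30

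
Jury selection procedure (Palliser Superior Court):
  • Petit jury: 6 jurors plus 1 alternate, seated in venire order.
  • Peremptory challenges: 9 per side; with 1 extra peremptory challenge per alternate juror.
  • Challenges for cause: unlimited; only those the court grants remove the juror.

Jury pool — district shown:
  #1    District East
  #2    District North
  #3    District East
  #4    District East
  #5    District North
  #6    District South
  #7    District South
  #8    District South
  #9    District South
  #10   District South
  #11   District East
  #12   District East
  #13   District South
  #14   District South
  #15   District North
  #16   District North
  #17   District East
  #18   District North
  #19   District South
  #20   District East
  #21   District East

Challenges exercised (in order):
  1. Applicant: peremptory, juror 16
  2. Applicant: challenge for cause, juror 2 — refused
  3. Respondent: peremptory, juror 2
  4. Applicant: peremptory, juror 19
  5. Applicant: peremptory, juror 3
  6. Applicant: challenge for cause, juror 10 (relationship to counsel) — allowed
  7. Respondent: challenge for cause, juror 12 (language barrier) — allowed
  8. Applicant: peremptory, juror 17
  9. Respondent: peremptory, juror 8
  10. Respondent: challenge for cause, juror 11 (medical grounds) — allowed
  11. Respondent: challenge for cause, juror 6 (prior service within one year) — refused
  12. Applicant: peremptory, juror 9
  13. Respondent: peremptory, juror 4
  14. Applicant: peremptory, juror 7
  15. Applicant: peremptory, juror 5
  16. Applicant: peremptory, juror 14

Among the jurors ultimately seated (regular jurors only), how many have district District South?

Removed: #2, #3, #4, #5, #7, #8, #9, #10, #11, #12, #14, #16, #17, #19.
Seated jurors 1–6: #1, #6, #13, #15, #18, #20 (alternates #21 not counted).
Of those, in District South: #6, #13 → 2.

2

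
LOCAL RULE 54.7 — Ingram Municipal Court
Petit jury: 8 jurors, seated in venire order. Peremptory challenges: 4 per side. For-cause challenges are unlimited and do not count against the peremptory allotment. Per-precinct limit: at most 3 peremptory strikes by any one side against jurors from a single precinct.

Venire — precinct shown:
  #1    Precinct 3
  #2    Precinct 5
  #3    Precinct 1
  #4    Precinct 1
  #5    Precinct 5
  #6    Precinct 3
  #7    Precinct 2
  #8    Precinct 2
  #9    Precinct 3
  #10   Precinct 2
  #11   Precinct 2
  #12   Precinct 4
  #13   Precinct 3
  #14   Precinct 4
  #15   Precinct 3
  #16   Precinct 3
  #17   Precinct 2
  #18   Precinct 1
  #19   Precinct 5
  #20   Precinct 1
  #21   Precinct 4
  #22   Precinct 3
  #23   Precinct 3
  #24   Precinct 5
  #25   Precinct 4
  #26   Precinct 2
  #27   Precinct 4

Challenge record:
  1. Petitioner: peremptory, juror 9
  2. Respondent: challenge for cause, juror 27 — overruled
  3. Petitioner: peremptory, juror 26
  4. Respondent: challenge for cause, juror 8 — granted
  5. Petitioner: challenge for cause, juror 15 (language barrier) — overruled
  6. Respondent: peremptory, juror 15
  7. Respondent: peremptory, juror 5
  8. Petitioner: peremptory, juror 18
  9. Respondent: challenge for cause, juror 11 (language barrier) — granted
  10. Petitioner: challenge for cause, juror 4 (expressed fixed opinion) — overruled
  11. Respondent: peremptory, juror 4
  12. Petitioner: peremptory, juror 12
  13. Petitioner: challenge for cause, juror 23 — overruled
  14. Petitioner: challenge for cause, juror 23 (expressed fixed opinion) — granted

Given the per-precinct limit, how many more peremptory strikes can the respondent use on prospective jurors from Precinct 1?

Respondent peremptories so far: #15, #5, #4 — 3 of 4 used, 1 left overall.
Against Precinct 1: #4 — 1 used; per-precinct cap 3 leaves 2.
Binding limit: min(1, 2) = 1.

1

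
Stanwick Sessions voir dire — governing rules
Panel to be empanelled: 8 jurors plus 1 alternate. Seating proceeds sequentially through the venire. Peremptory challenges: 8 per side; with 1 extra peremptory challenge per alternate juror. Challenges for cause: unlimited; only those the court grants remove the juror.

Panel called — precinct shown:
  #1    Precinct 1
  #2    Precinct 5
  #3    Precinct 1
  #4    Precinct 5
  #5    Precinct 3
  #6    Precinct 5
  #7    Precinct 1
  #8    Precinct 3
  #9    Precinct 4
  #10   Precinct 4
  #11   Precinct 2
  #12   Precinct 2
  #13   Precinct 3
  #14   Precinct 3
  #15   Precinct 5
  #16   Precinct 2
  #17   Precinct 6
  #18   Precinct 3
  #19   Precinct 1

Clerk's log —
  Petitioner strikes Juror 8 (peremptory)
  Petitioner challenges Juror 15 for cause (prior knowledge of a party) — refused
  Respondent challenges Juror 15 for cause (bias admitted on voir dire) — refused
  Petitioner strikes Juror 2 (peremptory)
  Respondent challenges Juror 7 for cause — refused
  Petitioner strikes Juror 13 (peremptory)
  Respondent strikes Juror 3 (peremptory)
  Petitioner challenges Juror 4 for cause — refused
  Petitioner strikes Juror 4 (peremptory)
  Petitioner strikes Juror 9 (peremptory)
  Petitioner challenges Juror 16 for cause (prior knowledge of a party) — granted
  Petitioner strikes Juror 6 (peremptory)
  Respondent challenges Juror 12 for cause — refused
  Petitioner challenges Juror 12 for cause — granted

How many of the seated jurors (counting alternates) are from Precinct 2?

Removed: #2, #3, #4, #6, #8, #9, #12, #13, #16.
Seated (9 incl. alternates): #1, #5, #7, #10, #11, #14, #15, #17, #18.
Of those, in Precinct 2: #11 → 1.

1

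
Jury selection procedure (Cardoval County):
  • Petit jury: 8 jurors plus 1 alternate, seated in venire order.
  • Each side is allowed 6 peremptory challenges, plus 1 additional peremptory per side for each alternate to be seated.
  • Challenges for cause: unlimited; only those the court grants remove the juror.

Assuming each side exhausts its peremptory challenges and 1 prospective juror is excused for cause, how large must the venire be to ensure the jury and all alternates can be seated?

Seats to fill: 8 + 1 alternates = 9.
Peremptories: 6 + 1×1 = 7 per side × 2 sides = 14.
For-cause removals: 1.
Minimum venire: 9 + 14 + 1 = 24.

24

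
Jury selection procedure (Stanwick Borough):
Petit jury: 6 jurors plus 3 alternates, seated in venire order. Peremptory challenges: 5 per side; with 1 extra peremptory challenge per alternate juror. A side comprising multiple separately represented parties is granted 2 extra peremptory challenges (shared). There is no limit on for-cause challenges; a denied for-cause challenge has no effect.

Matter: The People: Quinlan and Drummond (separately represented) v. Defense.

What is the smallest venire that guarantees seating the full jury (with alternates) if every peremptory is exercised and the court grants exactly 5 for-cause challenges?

32

Seats to fill: 6 + 3 alternates = 9.
Peremptories — The People: 5 + 1×3 + 2 = 10; Defense: 5 + 1×3 = 8; total 18.
For-cause removals: 5.
Minimum venire: 9 + 18 + 5 = 32.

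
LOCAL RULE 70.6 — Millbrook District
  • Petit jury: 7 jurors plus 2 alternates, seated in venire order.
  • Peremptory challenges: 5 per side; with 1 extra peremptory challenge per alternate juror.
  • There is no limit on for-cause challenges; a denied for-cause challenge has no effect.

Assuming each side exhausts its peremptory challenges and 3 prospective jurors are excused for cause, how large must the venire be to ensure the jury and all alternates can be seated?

26

Seats to fill: 7 + 2 alternates = 9.
Peremptories: 5 + 1×2 = 7 per side × 2 sides = 14.
For-cause removals: 3.
Minimum venire: 9 + 14 + 3 = 26.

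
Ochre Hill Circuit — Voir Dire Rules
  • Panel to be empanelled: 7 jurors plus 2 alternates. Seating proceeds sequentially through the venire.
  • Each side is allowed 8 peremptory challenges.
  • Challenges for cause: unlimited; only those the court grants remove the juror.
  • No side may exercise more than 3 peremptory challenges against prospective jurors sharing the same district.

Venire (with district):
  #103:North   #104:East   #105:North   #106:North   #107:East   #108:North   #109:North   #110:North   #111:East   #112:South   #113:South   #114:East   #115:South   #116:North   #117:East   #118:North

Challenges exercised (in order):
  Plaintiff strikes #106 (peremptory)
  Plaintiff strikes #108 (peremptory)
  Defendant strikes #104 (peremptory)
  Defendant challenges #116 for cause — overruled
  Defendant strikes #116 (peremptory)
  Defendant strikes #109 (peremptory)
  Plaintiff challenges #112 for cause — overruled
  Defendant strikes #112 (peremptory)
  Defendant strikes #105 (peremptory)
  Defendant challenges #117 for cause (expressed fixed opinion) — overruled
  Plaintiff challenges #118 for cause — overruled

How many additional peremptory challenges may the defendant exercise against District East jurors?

2

Defendant peremptories so far: #104, #116, #109, #112, #105 — 5 of 8 used, 3 left overall.
Against District East: #104 — 1 used; per-district cap 3 leaves 2.
Binding limit: min(3, 2) = 2.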